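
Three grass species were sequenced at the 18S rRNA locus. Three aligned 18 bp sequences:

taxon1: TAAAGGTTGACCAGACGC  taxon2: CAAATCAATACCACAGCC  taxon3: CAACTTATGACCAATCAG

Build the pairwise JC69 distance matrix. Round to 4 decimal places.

d(taxon1,taxon2) = 0.8240, d(taxon1,taxon3) = 0.8240, d(taxon2,taxon3) = 0.8240

taxon1–taxon2: 9/18 sites differ → p = 0.5, d = −0.75 ln(1 − 0.666667) = 0.823960 ≈ 0.8240.
taxon1–taxon3: 9/18 sites differ → p = 0.5, d = −0.75 ln(1 − 0.666667) = 0.823960 ≈ 0.8240.
taxon2–taxon3: 9/18 sites differ → p = 0.5, d = −0.75 ln(1 − 0.666667) = 0.823960 ≈ 0.8240.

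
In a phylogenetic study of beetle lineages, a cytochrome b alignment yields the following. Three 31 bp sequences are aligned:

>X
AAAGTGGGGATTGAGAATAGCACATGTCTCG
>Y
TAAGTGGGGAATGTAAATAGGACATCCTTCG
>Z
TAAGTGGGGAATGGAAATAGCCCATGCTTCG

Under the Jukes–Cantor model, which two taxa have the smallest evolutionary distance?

X–Y: 8/31 differ, p = 0.258, d = 0.316.
X–Z: 7/31 differ, p = 0.226, d = 0.269.
Y–Z: 4/31 differ, p = 0.129, d = 0.142.
The smallest distance is between Y and Z.

Y and Z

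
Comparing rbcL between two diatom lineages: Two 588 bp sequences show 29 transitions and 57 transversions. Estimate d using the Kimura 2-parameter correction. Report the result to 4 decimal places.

0.1627

P = 29/588 ≈ 0.04932 and Q = 57/588 ≈ 0.096939.
Under the Kimura two-parameter model, d = −½ ln(1 − 2P − Q) − ¼ ln(1 − 2Q).
1 − 2P − Q = 0.804421, giving −½ ln(0.804421) = 0.108816.
1 − 2Q = 0.806122, giving −¼ ln(0.806122) = 0.053880.
d = 0.108816 + 0.053880 = 0.162696.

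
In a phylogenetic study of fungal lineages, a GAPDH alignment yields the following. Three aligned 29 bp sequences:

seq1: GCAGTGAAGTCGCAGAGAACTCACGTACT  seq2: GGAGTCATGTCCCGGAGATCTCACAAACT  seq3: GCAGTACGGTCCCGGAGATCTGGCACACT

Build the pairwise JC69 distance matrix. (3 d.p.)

seq1–seq2: 8/29 sites differ → p ≈ 0.275862, d = −0.75 ln(1 − 0.367816) = 0.343931 ≈ 0.344.
seq1–seq3: 10/29 sites differ → p ≈ 0.344828, d = −0.75 ln(1 − 0.459771) = 0.461822 ≈ 0.462.
seq2–seq3: 7/29 sites differ → p ≈ 0.241379, d = −0.75 ln(1 − 0.321839) = 0.291278 ≈ 0.291.

d(seq1,seq2) = 0.344, d(seq1,seq3) = 0.462, d(seq2,seq3) = 0.291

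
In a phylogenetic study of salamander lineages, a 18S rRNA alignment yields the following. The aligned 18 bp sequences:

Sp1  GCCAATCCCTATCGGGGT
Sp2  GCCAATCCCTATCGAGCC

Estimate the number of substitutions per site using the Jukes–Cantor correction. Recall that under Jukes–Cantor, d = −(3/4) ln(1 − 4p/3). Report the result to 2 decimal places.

0.19

The sequences differ at 3 of 18 sites (15, 17, 18), so p = 3/18 ≈ 0.166667.
d = −(3/4) ln(1 − 4p/3) = −0.75 ln(1 − 0.222223) = −0.75 ln(0.777777)
  = −0.75 × (-0.251315) = 0.188486 substitutions/site.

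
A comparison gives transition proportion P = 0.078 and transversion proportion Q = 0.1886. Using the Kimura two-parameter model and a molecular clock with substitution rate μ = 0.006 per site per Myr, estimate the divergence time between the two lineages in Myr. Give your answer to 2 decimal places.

27.47

Under the Kimura two-parameter model, d = −½ ln(1 − 2P − Q) − ¼ ln(1 − 2Q).
1 − 2P − Q = 0.6554, giving −½ ln(0.6554) = 0.211255.
1 − 2Q = 0.6228, giving −¼ ln(0.6228) = 0.118382.
d = 0.211255 + 0.118382 = 0.329637.
Under a molecular clock d = 2μt, so t = d/(2μ) = 0.329637 / (2 × 0.006) = 27.47 Myr.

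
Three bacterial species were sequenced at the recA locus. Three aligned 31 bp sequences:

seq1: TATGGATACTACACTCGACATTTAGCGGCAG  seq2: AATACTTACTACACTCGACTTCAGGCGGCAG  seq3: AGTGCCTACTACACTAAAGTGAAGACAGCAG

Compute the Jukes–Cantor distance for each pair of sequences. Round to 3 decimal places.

d(seq1,seq2) = 0.316, d(seq1,seq3) = 0.691, d(seq2,seq3) = 0.422

seq1–seq2: 8/31 sites differ → p ≈ 0.258065, d = −0.75 ln(1 − 0.344087) = 0.316295 ≈ 0.316.
seq1–seq3: 14/31 sites differ → p ≈ 0.451613, d = −0.75 ln(1 − 0.602151) = 0.691262 ≈ 0.691.
seq2–seq3: 10/31 sites differ → p ≈ 0.322581, d = −0.75 ln(1 − 0.430108) = 0.421731 ≈ 0.422.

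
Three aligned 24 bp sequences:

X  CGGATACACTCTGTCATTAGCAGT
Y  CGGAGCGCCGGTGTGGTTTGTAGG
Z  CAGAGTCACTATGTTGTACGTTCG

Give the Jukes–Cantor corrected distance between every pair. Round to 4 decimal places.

X–Y: 11/24 sites differ → p ≈ 0.458333, d = −0.75 ln(1 − 0.611111) = 0.708346 ≈ 0.7083.
X–Z: 12/24 sites differ → p = 0.5, d = −0.75 ln(1 − 0.666667) = 0.823960 ≈ 0.8240.
Y–Z: 11/24 sites differ → p ≈ 0.458333, d = −0.75 ln(1 − 0.611111) = 0.708346 ≈ 0.7083.

d(X,Y) = 0.7083, d(X,Z) = 0.8240, d(Y,Z) = 0.7083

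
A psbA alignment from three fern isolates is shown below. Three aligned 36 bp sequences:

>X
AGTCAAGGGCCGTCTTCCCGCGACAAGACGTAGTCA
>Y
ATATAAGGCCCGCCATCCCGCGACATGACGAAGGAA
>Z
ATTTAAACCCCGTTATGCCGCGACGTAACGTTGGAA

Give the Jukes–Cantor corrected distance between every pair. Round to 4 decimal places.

d(X,Y) = 0.3470, d(X,Z) = 0.5482, d(Y,Z) = 0.3470

X–Y: 10/36 sites differ → p ≈ 0.277778, d = −0.75 ln(1 − 0.370371) = 0.346968 ≈ 0.3470.
X–Z: 14/36 sites differ → p ≈ 0.388889, d = −0.75 ln(1 − 0.518519) = 0.548166 ≈ 0.5482.
Y–Z: 10/36 sites differ → p ≈ 0.277778, d = −0.75 ln(1 − 0.370371) = 0.346968 ≈ 0.3470.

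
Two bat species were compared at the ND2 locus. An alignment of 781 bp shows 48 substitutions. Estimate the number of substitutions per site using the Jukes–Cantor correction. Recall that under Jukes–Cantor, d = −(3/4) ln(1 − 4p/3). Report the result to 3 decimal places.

0.064

p = 48/781 ≈ 0.06146.
d = −(3/4) ln(1 − 4p/3) = −0.75 ln(1 − 0.081947) = −0.75 ln(0.918053)
  = −0.75 × (-0.085500) = 0.064125 substitutions/site.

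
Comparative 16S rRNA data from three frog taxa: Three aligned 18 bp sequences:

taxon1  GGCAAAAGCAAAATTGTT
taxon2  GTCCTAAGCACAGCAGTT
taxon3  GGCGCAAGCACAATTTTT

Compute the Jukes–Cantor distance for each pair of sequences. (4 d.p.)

d(taxon1,taxon2) = 0.5482, d(taxon1,taxon3) = 0.2635, d(taxon2,taxon3) = 0.5482

taxon1–taxon2: 7/18 sites differ → p ≈ 0.388889, d = −0.75 ln(1 − 0.518519) = 0.548166 ≈ 0.5482.
taxon1–taxon3: 4/18 sites differ → p ≈ 0.222222, d = −0.75 ln(1 − 0.296296) = 0.263548 ≈ 0.2635.
taxon2–taxon3: 7/18 sites differ → p ≈ 0.388889, d = −0.75 ln(1 − 0.518519) = 0.548166 ≈ 0.5482.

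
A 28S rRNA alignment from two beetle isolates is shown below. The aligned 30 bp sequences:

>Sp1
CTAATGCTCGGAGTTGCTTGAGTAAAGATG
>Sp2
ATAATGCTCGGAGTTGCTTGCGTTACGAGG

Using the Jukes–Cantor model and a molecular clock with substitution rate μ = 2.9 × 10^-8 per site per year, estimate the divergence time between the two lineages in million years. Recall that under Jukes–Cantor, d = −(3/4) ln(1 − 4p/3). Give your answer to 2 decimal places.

The sequences differ at 5 of 30 sites (1, 21, 24, 26, 29), so p = 5/30 ≈ 0.166667.
d = −(3/4) ln(1 − 4p/3) = −0.75 ln(1 − 0.222223) = −0.75 ln(0.777777)
  = −0.75 × (-0.251315) = 0.188486 substitutions/site.
Under a molecular clock d = 2μt, so t = d/(2μ) = 0.188486 / (2 × 2.9 × 10^-8) = 3.25 million years.

3.25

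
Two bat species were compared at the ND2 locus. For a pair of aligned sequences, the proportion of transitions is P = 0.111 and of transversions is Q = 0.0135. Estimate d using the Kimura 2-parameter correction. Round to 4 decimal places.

0.1411

Under the Kimura two-parameter model, d = −½ ln(1 − 2P − Q) − ¼ ln(1 − 2Q).
1 − 2P − Q = 0.7645, giving −½ ln(0.7645) = 0.134267.
1 − 2Q = 0.973, giving −¼ ln(0.973) = 0.006843.
d = 0.134267 + 0.006843 = 0.141110.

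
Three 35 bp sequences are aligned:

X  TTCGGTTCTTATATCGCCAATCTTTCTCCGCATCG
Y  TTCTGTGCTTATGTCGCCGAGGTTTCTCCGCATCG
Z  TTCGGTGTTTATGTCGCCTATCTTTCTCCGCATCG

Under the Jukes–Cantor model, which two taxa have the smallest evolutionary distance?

X–Y: 6/35 differ, p = 0.171, d = 0.195.
X–Z: 4/35 differ, p = 0.114, d = 0.124.
Y–Z: 5/35 differ, p = 0.143, d = 0.158.
The smallest distance is between X and Z.

X and Z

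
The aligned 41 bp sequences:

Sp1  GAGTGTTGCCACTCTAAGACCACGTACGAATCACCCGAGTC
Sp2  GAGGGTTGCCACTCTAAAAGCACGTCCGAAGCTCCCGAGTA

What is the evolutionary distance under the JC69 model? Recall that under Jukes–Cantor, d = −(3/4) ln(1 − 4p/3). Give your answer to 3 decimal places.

0.194

The sequences differ at 7 of 41 sites (4, 18, 20, 26, 31, 33, 41), so p = 7/41 ≈ 0.170732.
d = −(3/4) ln(1 − 4p/3) = −0.75 ln(1 − 0.227643) = −0.75 ln(0.772357)
  = −0.75 × (-0.258308) = 0.193731 substitutions/site.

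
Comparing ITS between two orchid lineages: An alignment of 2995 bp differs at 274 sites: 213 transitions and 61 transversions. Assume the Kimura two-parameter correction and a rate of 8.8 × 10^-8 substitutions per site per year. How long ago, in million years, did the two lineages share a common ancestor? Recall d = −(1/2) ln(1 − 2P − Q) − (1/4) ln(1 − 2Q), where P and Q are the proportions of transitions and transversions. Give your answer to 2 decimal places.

0.56

P = 213/2995 ≈ 0.071119 and Q = 61/2995 ≈ 0.020367.
Under the Kimura two-parameter model, d = −½ ln(1 − 2P − Q) − ¼ ln(1 − 2Q).
1 − 2P − Q = 0.837395, giving −½ ln(0.837395) = 0.088730.
1 − 2Q = 0.959266, giving −¼ ln(0.959266) = 0.010397.
d = 0.088730 + 0.010397 = 0.099127.
Under a molecular clock d = 2μt, so t = d/(2μ) = 0.099127 / (2 × 8.8 × 10^-8) = 0.56 million years.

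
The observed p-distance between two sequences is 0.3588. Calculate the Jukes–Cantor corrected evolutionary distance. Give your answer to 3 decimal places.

d = −(3/4) ln(1 − 4p/3) = −0.75 ln(1 − 0.4784) = −0.75 ln(0.5216)
  = −0.75 × (-0.650854) = 0.488141 substitutions/site.

0.488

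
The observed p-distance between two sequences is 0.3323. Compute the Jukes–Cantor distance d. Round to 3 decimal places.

d = −(3/4) ln(1 − 4p/3) = −0.75 ln(1 − 0.443067) = −0.75 ln(0.556933)
  = −0.75 × (-0.585310) = 0.438983 substitutions/site.

0.439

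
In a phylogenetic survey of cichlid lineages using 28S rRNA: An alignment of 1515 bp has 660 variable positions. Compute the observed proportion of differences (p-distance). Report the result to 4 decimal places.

p = 660/1515 = 0.435643… ≈ 0.4356 (to 4 d.p.).

0.4356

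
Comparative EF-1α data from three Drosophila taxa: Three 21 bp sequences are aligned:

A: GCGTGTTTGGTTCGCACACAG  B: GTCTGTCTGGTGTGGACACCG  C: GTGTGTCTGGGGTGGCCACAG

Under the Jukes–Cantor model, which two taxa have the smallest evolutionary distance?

B and C

A–B: 7/21 differ, p = 0.333, d = 0.441.
A–C: 7/21 differ, p = 0.333, d = 0.441.
B–C: 4/21 differ, p = 0.190, d = 0.220.
The smallest distance is between B and C.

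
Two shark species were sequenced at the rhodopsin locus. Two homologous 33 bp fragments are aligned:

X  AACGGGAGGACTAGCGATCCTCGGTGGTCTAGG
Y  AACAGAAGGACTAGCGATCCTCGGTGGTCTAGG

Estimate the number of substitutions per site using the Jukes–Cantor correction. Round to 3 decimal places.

0.063

The sequences differ at 2 of 33 sites (4, 6), so p = 2/33 ≈ 0.060606.
d = −(3/4) ln(1 − 4p/3) = −0.75 ln(1 − 0.080808) = −0.75 ln(0.919192)
  = −0.75 × (-0.084260) = 0.063195 substitutions/site.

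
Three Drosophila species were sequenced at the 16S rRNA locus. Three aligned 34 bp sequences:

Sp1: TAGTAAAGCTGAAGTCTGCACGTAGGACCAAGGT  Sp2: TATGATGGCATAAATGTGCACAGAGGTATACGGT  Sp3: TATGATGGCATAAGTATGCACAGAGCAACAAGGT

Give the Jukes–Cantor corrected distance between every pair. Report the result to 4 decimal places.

d(Sp1,Sp2) = 0.5972, d(Sp1,Sp3) = 0.4234, d(Sp2,Sp3) = 0.2012

Sp1–Sp2: 14/34 sites differ → p ≈ 0.411765, d = −0.75 ln(1 − 0.54902) = 0.597249 ≈ 0.5972.
Sp1–Sp3: 11/34 sites differ → p ≈ 0.323529, d = −0.75 ln(1 − 0.431372) = 0.423397 ≈ 0.4234.
Sp2–Sp3: 6/34 sites differ → p ≈ 0.176471, d = −0.75 ln(1 − 0.235295) = 0.201199 ≈ 0.2012.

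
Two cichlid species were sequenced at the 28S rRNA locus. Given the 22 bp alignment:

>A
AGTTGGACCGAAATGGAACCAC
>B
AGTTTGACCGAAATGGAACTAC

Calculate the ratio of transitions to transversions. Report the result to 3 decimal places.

Transitions are A↔G and C↔T; transversions are all other mismatches.
Transitions: 1. Transversions: 1.
R = 1/1 = 1.000.

1.000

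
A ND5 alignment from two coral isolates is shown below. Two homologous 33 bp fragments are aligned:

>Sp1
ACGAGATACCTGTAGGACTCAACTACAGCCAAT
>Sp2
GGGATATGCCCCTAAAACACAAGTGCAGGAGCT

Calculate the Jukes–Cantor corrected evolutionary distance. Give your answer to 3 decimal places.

The sequences differ at 15 of 33 sites, so p = 15/33 ≈ 0.454545.
d = −(3/4) ln(1 − 4p/3) = −0.75 ln(1 − 0.60606) = −0.75 ln(0.39394)
  = −0.75 × (-0.931557) = 0.698668 substitutions/site.

0.699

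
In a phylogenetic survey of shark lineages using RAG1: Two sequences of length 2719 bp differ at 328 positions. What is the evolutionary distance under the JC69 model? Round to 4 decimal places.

0.1315

p = 328/2719 ≈ 0.120633.
d = −(3/4) ln(1 − 4p/3) = −0.75 ln(1 − 0.160844) = −0.75 ln(0.839156)
  = −0.75 × (-0.175359) = 0.131519 substitutions/site.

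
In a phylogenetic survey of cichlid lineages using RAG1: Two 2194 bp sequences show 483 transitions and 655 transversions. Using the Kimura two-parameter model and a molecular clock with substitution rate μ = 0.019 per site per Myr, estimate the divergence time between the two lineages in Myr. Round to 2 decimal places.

P = 483/2194 ≈ 0.220146 and Q = 655/2194 ≈ 0.298541.
Under the Kimura two-parameter model, d = −½ ln(1 − 2P − Q) − ¼ ln(1 − 2Q).
1 − 2P − Q = 0.261167, giving −½ ln(0.261167) = 0.671298.
1 − 2Q = 0.402918, giving −¼ ln(0.402918) = 0.227256.
d = 0.671298 + 0.227256 = 0.898554.
Under a molecular clock d = 2μt, so t = d/(2μ) = 0.898554 / (2 × 0.019) = 23.65 Myr.

23.65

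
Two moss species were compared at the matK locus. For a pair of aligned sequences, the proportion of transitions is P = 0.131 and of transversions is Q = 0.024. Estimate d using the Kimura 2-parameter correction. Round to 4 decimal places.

Under the Kimura two-parameter model, d = −½ ln(1 − 2P − Q) − ¼ ln(1 − 2Q).
1 − 2P − Q = 0.714, giving −½ ln(0.714) = 0.168436.
1 − 2Q = 0.952, giving −¼ ln(0.952) = 0.012298.
d = 0.168436 + 0.012298 = 0.180734.

0.1807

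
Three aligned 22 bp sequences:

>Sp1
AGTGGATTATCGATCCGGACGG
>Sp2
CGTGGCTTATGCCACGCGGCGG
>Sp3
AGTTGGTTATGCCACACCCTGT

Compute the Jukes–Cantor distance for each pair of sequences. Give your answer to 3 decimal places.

Sp1–Sp2: 9/22 sites differ → p ≈ 0.409091, d = −0.75 ln(1 − 0.545455) = 0.591344 ≈ 0.591.
Sp1–Sp3: 12/22 sites differ → p ≈ 0.545455, d = −0.75 ln(1 − 0.727273) = 0.974463 ≈ 0.974.
Sp2–Sp3: 8/22 sites differ → p ≈ 0.363636, d = −0.75 ln(1 − 0.484848) = 0.497470 ≈ 0.497.

d(Sp1,Sp2) = 0.591, d(Sp1,Sp3) = 0.974, d(Sp2,Sp3) = 0.497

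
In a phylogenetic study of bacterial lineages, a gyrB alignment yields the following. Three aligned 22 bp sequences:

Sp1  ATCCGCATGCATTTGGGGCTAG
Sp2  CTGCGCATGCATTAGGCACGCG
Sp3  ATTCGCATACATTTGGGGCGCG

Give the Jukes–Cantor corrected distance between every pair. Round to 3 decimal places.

d(Sp1,Sp2) = 0.414, d(Sp1,Sp3) = 0.208, d(Sp2,Sp3) = 0.339

Sp1–Sp2: 7/22 sites differ → p ≈ 0.318182, d = −0.75 ln(1 − 0.424243) = 0.414052 ≈ 0.414.
Sp1–Sp3: 4/22 sites differ → p ≈ 0.181818, d = −0.75 ln(1 − 0.242424) = 0.208224 ≈ 0.208.
Sp2–Sp3: 6/22 sites differ → p ≈ 0.272727, d = −0.75 ln(1 − 0.363636) = 0.338988 ≈ 0.339.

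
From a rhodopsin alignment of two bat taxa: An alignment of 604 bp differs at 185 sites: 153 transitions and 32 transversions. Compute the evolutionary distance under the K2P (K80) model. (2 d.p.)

0.44

P = 153/604 ≈ 0.253311 and Q = 32/604 ≈ 0.05298.
Under the Kimura two-parameter model, d = −½ ln(1 − 2P − Q) − ¼ ln(1 − 2Q).
1 − 2P − Q = 0.440398, giving −½ ln(0.440398) = 0.410038.
1 − 2Q = 0.89404, giving −¼ ln(0.89404) = 0.028001.
d = 0.410038 + 0.028001 = 0.438039.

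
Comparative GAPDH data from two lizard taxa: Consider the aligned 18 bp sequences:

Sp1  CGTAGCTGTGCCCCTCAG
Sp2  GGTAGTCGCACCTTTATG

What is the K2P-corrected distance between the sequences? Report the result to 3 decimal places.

Of 18 sites, 6 differences are transitions and 3 are transversions, so P = 6/18 ≈ 0.333333 and Q = 3/18 ≈ 0.166667.
Under the Kimura two-parameter model, d = −½ ln(1 − 2P − Q) − ¼ ln(1 − 2Q).
1 − 2P − Q = 0.166667, giving −½ ln(0.166667) = 0.895879.
1 − 2Q = 0.666666, giving −¼ ln(0.666666) = 0.101367.
d = 0.895879 + 0.101367 = 0.997246.

0.997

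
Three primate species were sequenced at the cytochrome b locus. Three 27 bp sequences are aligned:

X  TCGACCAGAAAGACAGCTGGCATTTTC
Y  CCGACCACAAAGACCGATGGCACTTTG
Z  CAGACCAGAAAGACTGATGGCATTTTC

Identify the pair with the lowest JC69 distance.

X–Y: 6/27 differ, p = 0.222, d = 0.264.
X–Z: 4/27 differ, p = 0.148, d = 0.165.
Y–Z: 5/27 differ, p = 0.185, d = 0.213.
The smallest distance is between X and Z.

X and Z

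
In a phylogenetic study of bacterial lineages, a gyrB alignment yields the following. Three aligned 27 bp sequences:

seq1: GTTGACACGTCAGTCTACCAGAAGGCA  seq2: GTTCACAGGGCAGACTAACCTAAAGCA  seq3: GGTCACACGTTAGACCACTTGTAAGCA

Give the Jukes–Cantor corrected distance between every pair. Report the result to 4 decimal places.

seq1–seq2: 8/27 sites differ → p ≈ 0.296296, d = −0.75 ln(1 − 0.395061) = 0.376971 ≈ 0.3770.
seq1–seq3: 9/27 sites differ → p ≈ 0.333333, d = −0.75 ln(1 − 0.444444) = 0.440839 ≈ 0.4408.
seq2–seq3: 10/27 sites differ → p ≈ 0.37037, d = −0.75 ln(1 − 0.493827) = 0.510658 ≈ 0.5107.

d(seq1,seq2) = 0.3770, d(seq1,seq3) = 0.4408, d(seq2,seq3) = 0.5107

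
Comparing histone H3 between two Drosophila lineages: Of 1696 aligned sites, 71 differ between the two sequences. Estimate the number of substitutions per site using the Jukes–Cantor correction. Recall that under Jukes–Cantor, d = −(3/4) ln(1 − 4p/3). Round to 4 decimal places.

p = 71/1696 ≈ 0.041863.
d = −(3/4) ln(1 − 4p/3) = −0.75 ln(1 − 0.055817) = −0.75 ln(0.944183)
  = −0.75 × (-0.057435) = 0.043076 substitutions/site.

0.0431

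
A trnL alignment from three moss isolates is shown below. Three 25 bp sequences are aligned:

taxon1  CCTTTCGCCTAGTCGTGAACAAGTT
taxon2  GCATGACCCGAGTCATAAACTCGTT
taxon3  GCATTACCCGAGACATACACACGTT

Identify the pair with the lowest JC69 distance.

taxon1–taxon2: 10/25 differ, p = 0.400, d = 0.572.
taxon1–taxon3: 10/25 differ, p = 0.400, d = 0.572.
taxon2–taxon3: 4/25 differ, p = 0.160, d = 0.180.
The smallest distance is between taxon2 and taxon3.

taxon2 and taxon3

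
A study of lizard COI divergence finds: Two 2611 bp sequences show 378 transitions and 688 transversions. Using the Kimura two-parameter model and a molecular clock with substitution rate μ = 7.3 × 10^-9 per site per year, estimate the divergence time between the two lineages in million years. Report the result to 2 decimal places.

P = 378/2611 ≈ 0.144772 and Q = 688/2611 ≈ 0.263501.
Under the Kimura two-parameter model, d = −½ ln(1 − 2P − Q) − ¼ ln(1 − 2Q).
1 − 2P − Q = 0.446955, giving −½ ln(0.446955) = 0.402649.
1 − 2Q = 0.472998, giving −¼ ln(0.472998) = 0.187166.
d = 0.402649 + 0.187166 = 0.589815.
Under a molecular clock d = 2μt, so t = d/(2μ) = 0.589815 / (2 × 7.3 × 10^-9) = 40.40 million years.

40.40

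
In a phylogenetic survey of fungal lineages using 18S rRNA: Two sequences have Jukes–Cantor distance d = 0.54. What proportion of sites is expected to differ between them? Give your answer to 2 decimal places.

0.38

p = (3/4)(1 − e^(−4d/3)) = 0.75 × (1 − e^(-0.72)) = 0.75 × (1 − 0.486752) = 0.384936.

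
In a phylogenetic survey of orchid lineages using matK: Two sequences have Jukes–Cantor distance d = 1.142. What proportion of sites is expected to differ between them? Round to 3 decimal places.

p = (3/4)(1 − e^(−4d/3)) = 0.75 × (1 − e^(-1.522667)) = 0.75 × (1 − 0.218129) = 0.586403.

0.586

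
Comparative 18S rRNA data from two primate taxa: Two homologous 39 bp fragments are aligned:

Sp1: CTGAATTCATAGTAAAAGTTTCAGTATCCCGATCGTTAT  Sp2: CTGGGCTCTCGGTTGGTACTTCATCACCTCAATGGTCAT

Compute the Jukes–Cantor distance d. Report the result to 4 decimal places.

The sequences differ at 19 of 39 sites, so p = 19/39 ≈ 0.487179.
d = −(3/4) ln(1 − 4p/3) = −0.75 ln(1 − 0.649572) = −0.75 ln(0.350428)
  = −0.75 × (-1.048600) = 0.786450 substitutions/site.

0.7865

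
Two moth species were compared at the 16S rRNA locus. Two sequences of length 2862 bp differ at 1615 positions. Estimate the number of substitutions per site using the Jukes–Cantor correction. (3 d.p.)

p = 1615/2862 ≈ 0.564291.
d = −(3/4) ln(1 − 4p/3) = −0.75 ln(1 − 0.752388) = −0.75 ln(0.247612)
  = −0.75 × (-1.395892) = 1.046919 substitutions/site.

1.047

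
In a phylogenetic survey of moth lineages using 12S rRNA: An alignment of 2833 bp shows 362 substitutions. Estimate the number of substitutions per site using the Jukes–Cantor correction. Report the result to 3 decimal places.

p = 362/2833 ≈ 0.12778.
d = −(3/4) ln(1 − 4p/3) = −0.75 ln(1 − 0.170373) = −0.75 ln(0.829627)
  = −0.75 × (-0.186779) = 0.140084 substitutions/site.

0.140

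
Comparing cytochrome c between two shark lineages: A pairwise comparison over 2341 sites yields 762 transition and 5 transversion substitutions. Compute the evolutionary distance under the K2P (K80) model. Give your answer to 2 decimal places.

P = 762/2341 ≈ 0.325502 and Q = 5/2341 ≈ 0.002136.
Under the Kimura two-parameter model, d = −½ ln(1 − 2P − Q) − ¼ ln(1 − 2Q).
1 − 2P − Q = 0.34686, giving −½ ln(0.34686) = 0.529417.
1 − 2Q = 0.995728, giving −¼ ln(0.995728) = 0.001070.
d = 0.529417 + 0.001070 = 0.530487.

0.53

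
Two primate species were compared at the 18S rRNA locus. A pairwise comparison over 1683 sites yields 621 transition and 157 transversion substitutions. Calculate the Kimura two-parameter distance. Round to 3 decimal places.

0.941

P = 621/1683 ≈ 0.368984 and Q = 157/1683 ≈ 0.093286.
Under the Kimura two-parameter model, d = −½ ln(1 − 2P − Q) − ¼ ln(1 − 2Q).
1 − 2P − Q = 0.168746, giving −½ ln(0.168746) = 0.889680.
1 − 2Q = 0.813428, giving −¼ ln(0.813428) = 0.051624.
d = 0.889680 + 0.051624 = 0.941304.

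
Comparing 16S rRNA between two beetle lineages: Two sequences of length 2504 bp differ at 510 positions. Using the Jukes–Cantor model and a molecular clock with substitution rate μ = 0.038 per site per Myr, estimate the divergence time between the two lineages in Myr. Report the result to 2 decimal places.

3.13

p = 510/2504 ≈ 0.203674.
d = −(3/4) ln(1 − 4p/3) = −0.75 ln(1 − 0.271565) = −0.75 ln(0.728435)
  = −0.75 × (-0.316857) = 0.237643 substitutions/site.
Under a molecular clock d = 2μt, so t = d/(2μ) = 0.237643 / (2 × 0.038) = 3.13 Myr.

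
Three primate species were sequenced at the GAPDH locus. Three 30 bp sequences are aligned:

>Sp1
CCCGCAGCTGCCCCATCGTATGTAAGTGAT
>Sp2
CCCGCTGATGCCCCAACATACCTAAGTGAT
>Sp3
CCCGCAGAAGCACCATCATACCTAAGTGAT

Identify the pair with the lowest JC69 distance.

Sp1–Sp2: 6/30 differ, p = 0.200, d = 0.233.
Sp1–Sp3: 6/30 differ, p = 0.200, d = 0.233.
Sp2–Sp3: 4/30 differ, p = 0.133, d = 0.147.
The smallest distance is between Sp2 and Sp3.

Sp2 and Sp3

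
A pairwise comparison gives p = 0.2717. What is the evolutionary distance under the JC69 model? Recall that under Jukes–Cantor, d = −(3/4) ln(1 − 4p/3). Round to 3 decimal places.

0.337

d = −(3/4) ln(1 − 4p/3) = −0.75 ln(1 − 0.362267) = −0.75 ln(0.637733)
  = −0.75 × (-0.449836) = 0.337377 substitutions/site.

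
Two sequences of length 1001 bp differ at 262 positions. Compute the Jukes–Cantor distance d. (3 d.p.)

0.322

p = 262/1001 ≈ 0.261738.
d = −(3/4) ln(1 − 4p/3) = −0.75 ln(1 − 0.348984) = −0.75 ln(0.651016)
  = −0.75 × (-0.429221) = 0.321916 substitutions/site.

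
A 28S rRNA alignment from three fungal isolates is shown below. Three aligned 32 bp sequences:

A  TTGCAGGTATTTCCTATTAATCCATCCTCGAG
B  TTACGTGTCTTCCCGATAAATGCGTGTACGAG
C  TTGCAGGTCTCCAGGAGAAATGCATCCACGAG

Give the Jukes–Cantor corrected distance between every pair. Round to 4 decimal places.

d(A,B) = 0.5199, d(A,C) = 0.4042, d(B,C) = 0.4042

A–B: 12/32 sites differ → p = 0.375, d = −0.75 ln(1 − 0.5) = 0.519860 ≈ 0.5199.
A–C: 10/32 sites differ → p = 0.3125, d = −0.75 ln(1 − 0.416667) = 0.404248 ≈ 0.4042.
B–C: 10/32 sites differ → p = 0.3125, d = −0.75 ln(1 − 0.416667) = 0.404248 ≈ 0.4042.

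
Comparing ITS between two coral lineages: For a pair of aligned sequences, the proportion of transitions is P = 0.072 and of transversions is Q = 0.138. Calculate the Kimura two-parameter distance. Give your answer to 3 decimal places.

0.246

Under the Kimura two-parameter model, d = −½ ln(1 − 2P − Q) − ¼ ln(1 − 2Q).
1 − 2P − Q = 0.718, giving −½ ln(0.718) = 0.165643.
1 − 2Q = 0.724, giving −¼ ln(0.724) = 0.080741.
d = 0.165643 + 0.080741 = 0.246384.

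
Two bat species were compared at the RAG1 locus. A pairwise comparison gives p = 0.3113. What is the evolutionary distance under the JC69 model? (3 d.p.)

0.402

d = −(3/4) ln(1 − 4p/3) = −0.75 ln(1 − 0.415067) = −0.75 ln(0.584933)
  = −0.75 × (-0.536258) = 0.402194 substitutions/site.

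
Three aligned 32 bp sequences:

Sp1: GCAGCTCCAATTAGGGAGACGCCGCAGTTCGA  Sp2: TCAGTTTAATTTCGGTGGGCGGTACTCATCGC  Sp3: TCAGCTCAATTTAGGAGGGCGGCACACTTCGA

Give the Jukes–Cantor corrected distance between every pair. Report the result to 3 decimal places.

Sp1–Sp2: 16/32 sites differ → p = 0.5, d = −0.75 ln(1 − 0.666667) = 0.823960 ≈ 0.824.
Sp1–Sp3: 9/32 sites differ → p = 0.28125, d = −0.75 ln(1 − 0.375) = 0.352503 ≈ 0.353.
Sp2–Sp3: 8/32 sites differ → p = 0.25, d = −0.75 ln(1 − 0.333333) = 0.304098 ≈ 0.304.

d(Sp1,Sp2) = 0.824, d(Sp1,Sp3) = 0.353, d(Sp2,Sp3) = 0.304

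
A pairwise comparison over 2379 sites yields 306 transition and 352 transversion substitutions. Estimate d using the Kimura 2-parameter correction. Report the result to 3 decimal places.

0.347

P = 306/2379 ≈ 0.128625 and Q = 352/2379 ≈ 0.147961.
Under the Kimura two-parameter model, d = −½ ln(1 − 2P − Q) − ¼ ln(1 − 2Q).
1 − 2P − Q = 0.594789, giving −½ ln(0.594789) = 0.259774.
1 − 2Q = 0.704078, giving −¼ ln(0.704078) = 0.087717.
d = 0.259774 + 0.087717 = 0.347491.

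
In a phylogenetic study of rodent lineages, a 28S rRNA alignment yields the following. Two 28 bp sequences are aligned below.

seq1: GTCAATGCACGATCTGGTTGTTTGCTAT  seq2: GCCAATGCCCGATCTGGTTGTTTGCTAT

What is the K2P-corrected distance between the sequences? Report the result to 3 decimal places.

0.075

Of 28 sites, 1 differences are transitions and 1 are transversions, so P = 1/28 ≈ 0.035714 and Q = 1/28 ≈ 0.035714.
Under the Kimura two-parameter model, d = −½ ln(1 − 2P − Q) − ¼ ln(1 − 2Q).
1 − 2P − Q = 0.892858, giving −½ ln(0.892858) = 0.056664.
1 − 2Q = 0.928572, giving −¼ ln(0.928572) = 0.018527.
d = 0.056664 + 0.018527 = 0.075191.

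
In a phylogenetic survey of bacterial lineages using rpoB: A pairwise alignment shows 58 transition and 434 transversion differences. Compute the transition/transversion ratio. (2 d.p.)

R = 58/434 = 0.133640… ≈ 0.13 (to 2 d.p.).

0.13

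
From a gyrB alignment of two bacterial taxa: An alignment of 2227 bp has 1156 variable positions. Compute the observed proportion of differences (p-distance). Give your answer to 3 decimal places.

0.519

p = 1156/2227 = 0.519083… ≈ 0.519 (to 3 d.p.).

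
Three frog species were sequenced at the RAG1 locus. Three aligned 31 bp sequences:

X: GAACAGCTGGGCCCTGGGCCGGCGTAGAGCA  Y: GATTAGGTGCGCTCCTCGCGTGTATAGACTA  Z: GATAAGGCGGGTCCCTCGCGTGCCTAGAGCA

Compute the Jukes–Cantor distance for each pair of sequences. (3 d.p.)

X–Y: 14/31 sites differ → p ≈ 0.451613, d = −0.75 ln(1 − 0.602151) = 0.691262 ≈ 0.691.
X–Z: 11/31 sites differ → p ≈ 0.354839, d = −0.75 ln(1 − 0.473119) = 0.480585 ≈ 0.481.
Y–Z: 9/31 sites differ → p ≈ 0.290323, d = −0.75 ln(1 − 0.387097) = 0.367161 ≈ 0.367.

d(X,Y) = 0.691, d(X,Z) = 0.481, d(Y,Z) = 0.367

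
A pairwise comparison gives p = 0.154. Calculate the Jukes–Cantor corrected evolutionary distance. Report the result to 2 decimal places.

0.17

d = −(3/4) ln(1 − 4p/3) = −0.75 ln(1 − 0.205333) = −0.75 ln(0.794667)
  = −0.75 × (-0.229832) = 0.172374 substitutions/site.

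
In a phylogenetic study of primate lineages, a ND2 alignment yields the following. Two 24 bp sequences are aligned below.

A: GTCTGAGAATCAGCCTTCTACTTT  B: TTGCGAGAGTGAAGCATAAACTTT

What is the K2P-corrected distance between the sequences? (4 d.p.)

Of 24 sites, 3 differences are transitions and 7 are transversions, so P = 3/24 = 0.125 and Q = 7/24 ≈ 0.291667.
Under the Kimura two-parameter model, d = −½ ln(1 − 2P − Q) − ¼ ln(1 − 2Q).
1 − 2P − Q = 0.458333, giving −½ ln(0.458333) = 0.390080.
1 − 2Q = 0.416666, giving −¼ ln(0.416666) = 0.218868.
d = 0.390080 + 0.218868 = 0.608948.

0.6089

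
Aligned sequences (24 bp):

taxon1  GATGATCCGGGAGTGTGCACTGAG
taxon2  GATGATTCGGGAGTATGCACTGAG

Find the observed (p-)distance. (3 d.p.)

0.083

The sequences differ at 2 of 24 positions (sites 7, 15).
p = 2/24 = 0.083333… ≈ 0.083 (to 3 d.p.).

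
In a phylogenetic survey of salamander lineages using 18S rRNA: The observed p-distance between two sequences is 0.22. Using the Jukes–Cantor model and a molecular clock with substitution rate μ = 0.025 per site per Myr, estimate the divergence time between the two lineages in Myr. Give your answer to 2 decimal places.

d = −(3/4) ln(1 − 4p/3) = −0.75 ln(1 − 0.293333) = −0.75 ln(0.706667)
  = −0.75 × (-0.347196) = 0.260397 substitutions/site.
Under a molecular clock d = 2μt, so t = d/(2μ) = 0.260397 / (2 × 0.025) = 5.21 Myr.

5.21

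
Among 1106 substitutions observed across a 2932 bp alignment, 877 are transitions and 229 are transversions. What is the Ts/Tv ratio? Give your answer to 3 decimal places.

R = 877/229 = 3.829694… ≈ 3.830 (to 3 d.p.).

3.830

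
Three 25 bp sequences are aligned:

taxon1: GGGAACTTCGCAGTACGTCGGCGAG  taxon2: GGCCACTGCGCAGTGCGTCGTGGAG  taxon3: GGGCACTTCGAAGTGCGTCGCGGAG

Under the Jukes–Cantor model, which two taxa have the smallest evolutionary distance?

taxon1–taxon2: 6/25 differ, p = 0.240, d = 0.289.
taxon1–taxon3: 5/25 differ, p = 0.200, d = 0.233.
taxon2–taxon3: 4/25 differ, p = 0.160, d = 0.180.
The smallest distance is between taxon2 and taxon3.

taxon2 and taxon3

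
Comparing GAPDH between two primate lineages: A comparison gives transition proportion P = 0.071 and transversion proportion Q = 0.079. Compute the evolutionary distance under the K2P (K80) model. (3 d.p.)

0.168

Under the Kimura two-parameter model, d = −½ ln(1 − 2P − Q) − ¼ ln(1 − 2Q).
1 − 2P − Q = 0.779, giving −½ ln(0.779) = 0.124872.
1 − 2Q = 0.842, giving −¼ ln(0.842) = 0.042994.
d = 0.124872 + 0.042994 = 0.167866.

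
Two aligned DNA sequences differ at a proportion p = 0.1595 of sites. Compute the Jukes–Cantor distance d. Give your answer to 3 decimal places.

d = −(3/4) ln(1 − 4p/3) = −0.75 ln(1 − 0.212667) = −0.75 ln(0.787333)
  = −0.75 × (-0.239104) = 0.179328 substitutions/site.

0.179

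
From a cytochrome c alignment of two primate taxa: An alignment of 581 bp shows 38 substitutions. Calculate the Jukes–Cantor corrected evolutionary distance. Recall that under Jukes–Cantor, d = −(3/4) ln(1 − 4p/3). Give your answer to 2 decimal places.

0.07

p = 38/581 ≈ 0.065404.
d = −(3/4) ln(1 − 4p/3) = −0.75 ln(1 − 0.087205) = −0.75 ln(0.912795)
  = −0.75 × (-0.091244) = 0.068433 substitutions/site.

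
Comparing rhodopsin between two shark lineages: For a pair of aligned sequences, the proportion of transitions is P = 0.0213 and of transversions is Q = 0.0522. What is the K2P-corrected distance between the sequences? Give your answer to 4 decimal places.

0.0774

Under the Kimura two-parameter model, d = −½ ln(1 − 2P − Q) − ¼ ln(1 − 2Q).
1 − 2P − Q = 0.9052, giving −½ ln(0.9052) = 0.049800.
1 − 2Q = 0.8956, giving −¼ ln(0.8956) = 0.027565.
d = 0.049800 + 0.027565 = 0.077365.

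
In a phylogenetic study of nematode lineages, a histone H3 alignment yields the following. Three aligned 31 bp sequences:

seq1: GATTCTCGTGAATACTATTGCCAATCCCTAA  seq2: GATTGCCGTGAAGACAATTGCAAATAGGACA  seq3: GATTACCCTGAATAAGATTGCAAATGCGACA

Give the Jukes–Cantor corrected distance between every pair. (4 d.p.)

seq1–seq2: 10/31 sites differ → p ≈ 0.322581, d = −0.75 ln(1 − 0.430108) = 0.421731 ≈ 0.4217.
seq1–seq3: 10/31 sites differ → p ≈ 0.322581, d = −0.75 ln(1 − 0.430108) = 0.421731 ≈ 0.4217.
seq2–seq3: 7/31 sites differ → p ≈ 0.225806, d = −0.75 ln(1 − 0.301075) = 0.268659 ≈ 0.2687.

d(seq1,seq2) = 0.4217, d(seq1,seq3) = 0.4217, d(seq2,seq3) = 0.2687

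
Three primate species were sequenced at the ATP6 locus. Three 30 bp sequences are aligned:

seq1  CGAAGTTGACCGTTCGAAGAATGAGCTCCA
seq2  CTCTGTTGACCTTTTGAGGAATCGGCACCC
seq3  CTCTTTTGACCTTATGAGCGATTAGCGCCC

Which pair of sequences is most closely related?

seq1–seq2: 10/30 differ, p = 0.333, d = 0.441.
seq1–seq3: 13/30 differ, p = 0.433, d = 0.647.
seq2–seq3: 7/30 differ, p = 0.233, d = 0.280.
The smallest distance is between seq2 and seq3.

seq2 and seq3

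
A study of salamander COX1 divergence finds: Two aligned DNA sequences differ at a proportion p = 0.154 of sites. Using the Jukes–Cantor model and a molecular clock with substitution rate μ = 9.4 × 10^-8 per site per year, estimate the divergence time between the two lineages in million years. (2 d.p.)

d = −(3/4) ln(1 − 4p/3) = −0.75 ln(1 − 0.205333) = −0.75 ln(0.794667)
  = −0.75 × (-0.229832) = 0.172374 substitutions/site.
Under a molecular clock d = 2μt, so t = d/(2μ) = 0.172374 / (2 × 9.4 × 10^-8) = 0.92 million years.

0.92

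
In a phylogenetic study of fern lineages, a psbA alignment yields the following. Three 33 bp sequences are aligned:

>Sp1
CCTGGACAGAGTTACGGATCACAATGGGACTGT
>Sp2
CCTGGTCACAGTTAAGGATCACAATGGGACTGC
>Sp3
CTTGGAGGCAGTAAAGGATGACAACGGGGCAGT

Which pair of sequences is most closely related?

Sp1–Sp2: 4/33 differ, p = 0.121, d = 0.132.
Sp1–Sp3: 10/33 differ, p = 0.303, d = 0.388.
Sp2–Sp3: 10/33 differ, p = 0.303, d = 0.388.
The smallest distance is between Sp1 and Sp2.

Sp1 and Sp2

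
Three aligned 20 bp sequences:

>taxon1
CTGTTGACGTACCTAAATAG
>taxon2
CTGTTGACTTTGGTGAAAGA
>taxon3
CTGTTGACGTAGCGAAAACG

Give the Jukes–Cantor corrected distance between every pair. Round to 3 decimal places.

d(taxon1,taxon2) = 0.572, d(taxon1,taxon3) = 0.233, d(taxon2,taxon3) = 0.471

taxon1–taxon2: 8/20 sites differ → p = 0.4, d = −0.75 ln(1 − 0.533333) = 0.571605 ≈ 0.572.
taxon1–taxon3: 4/20 sites differ → p = 0.2, d = −0.75 ln(1 − 0.266667) = 0.232617 ≈ 0.233.
taxon2–taxon3: 7/20 sites differ → p = 0.35, d = −0.75 ln(1 − 0.466667) = 0.471457 ≈ 0.471.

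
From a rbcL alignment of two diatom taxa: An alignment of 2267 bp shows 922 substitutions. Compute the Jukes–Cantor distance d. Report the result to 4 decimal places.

p = 922/2267 ≈ 0.406705.
d = −(3/4) ln(1 − 4p/3) = −0.75 ln(1 − 0.542273) = −0.75 ln(0.457727)
  = −0.75 × (-0.781482) = 0.586112 substitutions/site.

0.5861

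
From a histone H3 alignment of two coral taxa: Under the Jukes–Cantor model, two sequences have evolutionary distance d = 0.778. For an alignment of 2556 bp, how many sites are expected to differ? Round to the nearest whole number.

1238

Invert JC69: p = (3/4)(1 − e^(−4d/3)) = 0.75 × (1 − e^(-1.037333)) = 0.75 × (1 − 0.354399) = 0.484201.
Expected differing sites = pL ≈ 0.484201 × 2556 = 1237.617756 ≈ 1238.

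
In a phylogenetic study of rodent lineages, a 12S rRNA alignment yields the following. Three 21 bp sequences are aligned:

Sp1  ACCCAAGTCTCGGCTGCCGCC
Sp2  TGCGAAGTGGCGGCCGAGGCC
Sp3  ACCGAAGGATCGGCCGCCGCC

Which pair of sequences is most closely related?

Sp1–Sp2: 8/21 differ, p = 0.381, d = 0.532.
Sp1–Sp3: 4/21 differ, p = 0.190, d = 0.220.
Sp2–Sp3: 7/21 differ, p = 0.333, d = 0.441.
The smallest distance is between Sp1 and Sp3.

Sp1 and Sp3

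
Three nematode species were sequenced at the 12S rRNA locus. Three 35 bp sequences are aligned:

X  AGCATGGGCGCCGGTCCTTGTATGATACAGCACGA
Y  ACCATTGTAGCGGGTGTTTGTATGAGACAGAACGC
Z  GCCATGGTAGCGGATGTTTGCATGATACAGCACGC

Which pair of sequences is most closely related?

Y and Z

X–Y: 10/35 differ, p = 0.286, d = 0.360.
X–Z: 10/35 differ, p = 0.286, d = 0.360.
Y–Z: 6/35 differ, p = 0.171, d = 0.195.
The smallest distance is between Y and Z.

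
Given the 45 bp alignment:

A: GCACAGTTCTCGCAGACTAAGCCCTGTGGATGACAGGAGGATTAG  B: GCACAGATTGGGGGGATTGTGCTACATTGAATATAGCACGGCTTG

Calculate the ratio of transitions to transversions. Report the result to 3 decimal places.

0.833

Transitions are A↔G and C↔T; transversions are all other mismatches.
Transitions: 10. Transversions: 12.
R = 10/12 = 0.833333… ≈ 0.833 (to 3 d.p.).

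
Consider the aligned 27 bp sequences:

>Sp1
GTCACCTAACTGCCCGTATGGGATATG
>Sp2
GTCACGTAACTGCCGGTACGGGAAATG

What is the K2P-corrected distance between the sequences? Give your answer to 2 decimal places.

0.17

Of 27 sites, 1 differences are transitions and 3 are transversions, so P = 1/27 ≈ 0.037037 and Q = 3/27 ≈ 0.111111.
Under the Kimura two-parameter model, d = −½ ln(1 − 2P − Q) − ¼ ln(1 − 2Q).
1 − 2P − Q = 0.814815, giving −½ ln(0.814815) = 0.102397.
1 − 2Q = 0.777778, giving −¼ ln(0.777778) = 0.062829.
d = 0.102397 + 0.062829 = 0.165226.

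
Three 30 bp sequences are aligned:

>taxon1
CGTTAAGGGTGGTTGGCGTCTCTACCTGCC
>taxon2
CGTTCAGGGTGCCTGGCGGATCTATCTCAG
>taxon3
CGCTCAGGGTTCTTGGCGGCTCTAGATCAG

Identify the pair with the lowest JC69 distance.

taxon1–taxon2: 9/30 differ, p = 0.300, d = 0.383.
taxon1–taxon3: 10/30 differ, p = 0.333, d = 0.441.
taxon2–taxon3: 6/30 differ, p = 0.200, d = 0.233.
The smallest distance is between taxon2 and taxon3.

taxon2 and taxon3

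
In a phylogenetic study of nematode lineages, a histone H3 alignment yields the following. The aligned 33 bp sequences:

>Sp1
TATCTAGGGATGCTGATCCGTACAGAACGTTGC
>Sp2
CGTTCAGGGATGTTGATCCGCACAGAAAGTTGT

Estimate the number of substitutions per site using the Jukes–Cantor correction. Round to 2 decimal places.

0.29

The sequences differ at 8 of 33 sites (1, 2, 4, 5, 13, 21, 28, 33), so p = 8/33 ≈ 0.242424.
d = −(3/4) ln(1 − 4p/3) = −0.75 ln(1 − 0.323232) = −0.75 ln(0.676768)
  = −0.75 × (-0.390427) = 0.292820 substitutions/site.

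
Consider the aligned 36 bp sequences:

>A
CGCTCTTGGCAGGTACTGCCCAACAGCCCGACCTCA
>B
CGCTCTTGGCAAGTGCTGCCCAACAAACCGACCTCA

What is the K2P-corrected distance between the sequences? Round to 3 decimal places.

Of 36 sites, 3 differences are transitions and 1 are transversions, so P = 3/36 ≈ 0.083333 and Q = 1/36 ≈ 0.027778.
Under the Kimura two-parameter model, d = −½ ln(1 − 2P − Q) − ¼ ln(1 − 2Q).
1 − 2P − Q = 0.805556, giving −½ ln(0.805556) = 0.108111.
1 − 2Q = 0.944444, giving −¼ ln(0.944444) = 0.014290.
d = 0.108111 + 0.014290 = 0.122401.

0.122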